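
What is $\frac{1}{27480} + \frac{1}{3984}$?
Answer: $\frac{437}{1520560} \approx 0.00028739$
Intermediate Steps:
$\frac{1}{27480} + \frac{1}{3984} = \frac{437}{1520560}$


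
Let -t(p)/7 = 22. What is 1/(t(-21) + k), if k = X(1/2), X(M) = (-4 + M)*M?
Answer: -4/623 ≈ -0.0064205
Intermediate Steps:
X(M) = M*(-4 + M)
t(p) = -154 (t(p) = -7*22 = -154)
k = -7/4 (k = (-4 + 1/2)/2 = (1/2)*(-7/2) = -7/4 ≈ -1.7500)
1/(t(-21) + k) = 1/(-154 - 7/4) = 1/(-623/4) = -4/623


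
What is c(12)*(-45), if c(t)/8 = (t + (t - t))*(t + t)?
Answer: -103680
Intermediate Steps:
c(t) = 16*t**2 (c(t) = 8*((t + (t - t))*(t + t)) = 8*((t + 0)*(2*t)) = 8*(t*(2*t)) = 8*(2*t**2) = 16*t**2)
c(12)*(-45) = (16*12**2)*(-45) = (16*144)*(-45) = 2304*(-45) = -103680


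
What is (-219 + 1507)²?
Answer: 1658944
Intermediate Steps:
(-219 + 1507)² = 1288² = 1658944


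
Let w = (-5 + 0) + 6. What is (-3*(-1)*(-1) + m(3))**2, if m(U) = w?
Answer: 4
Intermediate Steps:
w = 1 (w = -5 + 6 = 1)
m(U) = 1
(-3*(-1)*(-1) + m(3))**2 = (-3*(-1)*(-1) + 1)**2 = (3*(-1) + 1)**2 = (-3 + 1)**2 = (-2)**2 = 4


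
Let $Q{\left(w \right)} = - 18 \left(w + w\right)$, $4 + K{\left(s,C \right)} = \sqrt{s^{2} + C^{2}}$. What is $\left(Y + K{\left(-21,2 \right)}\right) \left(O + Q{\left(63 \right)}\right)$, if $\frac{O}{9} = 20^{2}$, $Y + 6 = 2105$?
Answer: $2790540 + 1332 \sqrt{445} \approx 2.8186 \cdot 10^{6}$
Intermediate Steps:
$Y = 2099$ ($Y = -6 + 2105 = 2099$)
$K{\left(s,C \right)} = -4 + \sqrt{C^{2} + s^{2}}$ ($K{\left(s,C \right)} = -4 + \sqrt{s^{2} + C^{2}} = -4 + \sqrt{C^{2} + s^{2}}$)
$Q{\left(w \right)} = - 36 w$ ($Q{\left(w \right)} = - 18 \cdot 2 w = - 36 w$)
$O = 3600$ ($O = 9 \cdot 20^{2} = 9 \cdot 400 = 3600$)
$\left(Y + K{\left(-21,2 \right)}\right) \left(O + Q{\left(63 \right)}\right) = \left(2099 - \left(4 - \sqrt{2^{2} + \left(-21\right)^{2}}\right)\right) \left(3600 - 2268\right) = \left(2099 - \left(4 - \sqrt{4 + 441}\right)\right) \left(3600 - 2268\right) = \left(2099 - \left(4 - \sqrt{445}\right)\right) 1332 = \left(2095 + \sqrt{445}\right) 1332 = 2790540 + 1332 \sqrt{445}$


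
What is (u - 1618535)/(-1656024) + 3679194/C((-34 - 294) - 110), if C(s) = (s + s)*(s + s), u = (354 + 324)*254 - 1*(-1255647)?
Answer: 43327456603/8824951896 ≈ 4.9097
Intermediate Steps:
u = 1427859 (u = 678*254 + 1255647 = 172212 + 1255647 = 1427859)
C(s) = 4*s**2 (C(s) = (2*s)*(2*s) = 4*s**2)
(u - 1618535)/(-1656024) + 3679194/C((-34 - 294) - 110) = (1427859 - 1618535)/(-1656024) + 3679194/((4*((-34 - 294) - 110)**2)) = -190676*(-1/1656024) + 3679194/((4*(-328 - 110)**2)) = 47669/414006 + 3679194/((4*(-438)**2)) = 47669/414006 + 3679194/((4*191844)) = 47669/414006 + 3679194/767376 = 47669/414006 + 3679194*(1/767376) = 47669/414006 + 613199/127896 = 43327456603/8824951896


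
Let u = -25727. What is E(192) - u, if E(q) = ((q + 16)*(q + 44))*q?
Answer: 9450623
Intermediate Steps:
E(q) = q*(16 + q)*(44 + q) (E(q) = ((16 + q)*(44 + q))*q = q*(16 + q)*(44 + q))
E(192) - u = 192*(704 + 192**2 + 60*192) - 1*(-25727) = 192*(704 + 36864 + 11520) + 25727 = 192*49088 + 25727 = 9424896 + 25727 = 9450623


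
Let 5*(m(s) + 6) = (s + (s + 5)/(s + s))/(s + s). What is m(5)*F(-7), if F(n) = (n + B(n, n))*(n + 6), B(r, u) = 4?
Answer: -441/25 ≈ -17.640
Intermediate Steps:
F(n) = (4 + n)*(6 + n) (F(n) = (n + 4)*(n + 6) = (4 + n)*(6 + n))
m(s) = -6 + (s + (5 + s)/(2*s))/(10*s) (m(s) = -6 + ((s + (s + 5)/(s + s))/(s + s))/5 = -6 + ((s + (5 + s)/((2*s)))/((2*s)))/5 = -6 + ((s + (5 + s)*(1/(2*s)))*(1/(2*s)))/5 = -6 + ((s + (5 + s)/(2*s))*(1/(2*s)))/5 = -6 + ((s + (5 + s)/(2*s))/(2*s))/5 = -6 + (s + (5 + s)/(2*s))/(10*s))
m(5)*F(-7) = ((1/20)*(5 + 5 - 118*5²)/5²)*(24 + (-7)² + 10*(-7)) = ((1/20)*(1/25)*(5 + 5 - 118*25))*(24 + 49 - 70) = ((1/20)*(1/25)*(5 + 5 - 2950))*3 = ((1/20)*(1/25)*(-2940))*3 = -147/25*3 = -441/25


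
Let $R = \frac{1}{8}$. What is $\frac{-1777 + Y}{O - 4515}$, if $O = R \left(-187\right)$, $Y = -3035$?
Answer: $\frac{38496}{36307} \approx 1.0603$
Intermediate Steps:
$R = \frac{1}{8} \approx 0.125$
$O = - \frac{187}{8}$ ($O = \frac{1}{8} \left(-187\right) = - \frac{187}{8} \approx -23.375$)
$\frac{-1777 + Y}{O - 4515} = \frac{-1777 - 3035}{- \frac{187}{8} - 4515} = - \frac{4812}{- \frac{36307}{8}} = \left(-4812\right) \left(- \frac{8}{36307}\right) = \frac{38496}{36307}$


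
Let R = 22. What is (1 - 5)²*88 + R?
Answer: 1430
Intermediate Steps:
(1 - 5)²*88 + R = (1 - 5)²*88 + 22 = (-4)²*88 + 22 = 16*88 + 22 = 1408 + 22 = 1430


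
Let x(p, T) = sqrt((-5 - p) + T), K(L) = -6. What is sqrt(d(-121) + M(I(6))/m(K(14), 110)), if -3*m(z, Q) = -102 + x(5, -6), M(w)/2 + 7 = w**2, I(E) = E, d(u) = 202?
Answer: sqrt(1382335435 + 453270*I)/2605 ≈ 14.272 + 0.00234*I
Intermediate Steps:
M(w) = -14 + 2*w**2
x(p, T) = sqrt(-5 + T - p)
m(z, Q) = 34 - 4*I/3 (m(z, Q) = -(-102 + sqrt(-5 - 6 - 1*5))/3 = -(-102 + sqrt(-5 - 6 - 5))/3 = -(-102 + sqrt(-16))/3 = -(-102 + 4*I)/3 = 34 - 4*I/3)
sqrt(d(-121) + M(I(6))/m(K(14), 110)) = sqrt(202 + (-14 + 2*6**2)/(34 - 4*I/3)) = sqrt(202 + (-14 + 2*36)*(9*(34 + 4*I/3)/10420)) = sqrt(202 + (-14 + 72)*(9*(34 + 4*I/3)/10420)) = sqrt(202 + 58*(9*(34 + 4*I/3)/10420)) = sqrt(202 + 261*(34 + 4*I/3)/5210)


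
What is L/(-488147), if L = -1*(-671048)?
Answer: -671048/488147 ≈ -1.3747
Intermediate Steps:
L = 671048
L/(-488147) = 671048/(-488147) = 671048*(-1/488147) = -671048/488147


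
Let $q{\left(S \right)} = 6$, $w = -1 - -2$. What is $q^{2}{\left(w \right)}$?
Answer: $36$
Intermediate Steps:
$w = 1$ ($w = -1 + 2 = 1$)
$q^{2}{\left(w \right)} = 6^{2} = 36$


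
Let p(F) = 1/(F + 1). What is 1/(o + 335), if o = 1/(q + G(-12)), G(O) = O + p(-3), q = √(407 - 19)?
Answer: 310595/104066071 - 8*√97/104066071 ≈ 0.0029838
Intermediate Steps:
q = 2*√97 (q = √388 = 2*√97 ≈ 19.698)
p(F) = 1/(1 + F)
G(O) = -½ + O (G(O) = O + 1/(1 - 3) = O + 1/(-2) = O - ½ = -½ + O)
o = 1/(-25/2 + 2*√97) (o = 1/(2*√97 + (-½ - 12)) = 1/(2*√97 - 25/2) = 1/(-25/2 + 2*√97) ≈ 0.13893)
1/(o + 335) = 1/((50/927 + 8*√97/927) + 335) = 1/(310595/927 + 8*√97/927)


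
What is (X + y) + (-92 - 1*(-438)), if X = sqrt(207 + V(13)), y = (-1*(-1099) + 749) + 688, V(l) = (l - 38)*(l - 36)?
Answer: 2882 + sqrt(782) ≈ 2910.0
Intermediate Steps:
V(l) = (-38 + l)*(-36 + l)
y = 2536 (y = (1099 + 749) + 688 = 1848 + 688 = 2536)
X = sqrt(782) (X = sqrt(207 + (1368 + 13**2 - 74*13)) = sqrt(207 + (1368 + 169 - 962)) = sqrt(207 + 575) = sqrt(782) ≈ 27.964)
(X + y) + (-92 - 1*(-438)) = (sqrt(782) + 2536) + (-92 - 1*(-438)) = (2536 + sqrt(782)) + (-92 + 438) = (2536 + sqrt(782)) + 346 = 2882 + sqrt(782)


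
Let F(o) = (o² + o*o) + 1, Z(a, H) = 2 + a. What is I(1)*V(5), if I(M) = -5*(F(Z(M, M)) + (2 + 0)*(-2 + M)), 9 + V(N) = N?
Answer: 340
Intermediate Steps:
V(N) = -9 + N
F(o) = 1 + 2*o² (F(o) = (o² + o²) + 1 = 2*o² + 1 = 1 + 2*o²)
I(M) = 15 - 10*M - 10*(2 + M)² (I(M) = -5*((1 + 2*(2 + M)²) + (2 + 0)*(-2 + M)) = -5*((1 + 2*(2 + M)²) + 2*(-2 + M)) = -5*((1 + 2*(2 + M)²) + (-4 + 2*M)) = -5*(-3 + 2*M + 2*(2 + M)²) = 15 - 10*M - 10*(2 + M)²)
I(1)*V(5) = (-25 - 50*1 - 10*1²)*(-9 + 5) = (-25 - 50 - 10*1)*(-4) = (-25 - 50 - 10)*(-4) = -85*(-4) = 340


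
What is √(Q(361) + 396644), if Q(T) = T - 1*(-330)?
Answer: √397335 ≈ 630.34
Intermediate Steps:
Q(T) = 330 + T (Q(T) = T + 330 = 330 + T)
√(Q(361) + 396644) = √((330 + 361) + 396644) = √(691 + 396644) = √397335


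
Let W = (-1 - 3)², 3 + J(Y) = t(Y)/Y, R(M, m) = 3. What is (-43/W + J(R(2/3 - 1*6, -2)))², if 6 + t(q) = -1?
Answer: 148225/2304 ≈ 64.334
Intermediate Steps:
t(q) = -7 (t(q) = -6 - 1 = -7)
J(Y) = -3 - 7/Y
W = 16 (W = (-4)² = 16)
(-43/W + J(R(2/3 - 1*6, -2)))² = (-43/16 + (-3 - 7/3))² = (-43/16 - 16/3)² = (-385/48)² = 148225/2304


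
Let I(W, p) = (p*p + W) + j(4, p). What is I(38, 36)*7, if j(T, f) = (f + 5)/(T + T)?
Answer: 74991/8 ≈ 9373.9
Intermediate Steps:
j(T, f) = (5 + f)/(2*T) (j(T, f) = (5 + f)/((2*T)) = (5 + f)*(1/(2*T)) = (5 + f)/(2*T))
I(W, p) = 5/8 + W + p² + p/8 (I(W, p) = (p*p + W) + (½)*(5 + p)/4 = (p² + W) + (½)*(¼)*(5 + p) = (W + p²) + (5/8 + p/8) = 5/8 + W + p² + p/8)
I(38, 36)*7 = (5/8 + 38 + 36² + (⅛)*36)*7 = (5/8 + 38 + 1296 + 9/2)*7 = (10713/8)*7 = 74991/8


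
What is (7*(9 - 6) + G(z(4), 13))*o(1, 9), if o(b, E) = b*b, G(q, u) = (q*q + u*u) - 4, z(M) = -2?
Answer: 190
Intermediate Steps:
G(q, u) = -4 + q**2 + u**2 (G(q, u) = (q**2 + u**2) - 4 = -4 + q**2 + u**2)
o(b, E) = b**2
(7*(9 - 6) + G(z(4), 13))*o(1, 9) = (7*(9 - 6) + (-4 + (-2)**2 + 13**2))*1**2 = (7*3 + (-4 + 4 + 169))*1 = (21 + 169)*1 = 190*1 = 190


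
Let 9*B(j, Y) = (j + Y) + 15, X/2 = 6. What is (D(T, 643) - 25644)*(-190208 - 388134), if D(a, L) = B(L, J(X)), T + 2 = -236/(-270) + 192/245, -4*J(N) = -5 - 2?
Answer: 266194918195/18 ≈ 1.4789e+10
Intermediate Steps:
X = 12 (X = 2*6 = 12)
J(N) = 7/4 (J(N) = -(-5 - 2)/4 = -1/4*(-7) = 7/4)
T = -2264/6615 (T = -2 + (-236/(-270) + 192/245) = -2 + (-236*(-1/270) + 192*(1/245)) = -2 + (118/135 + 192/245) = -2 + 10966/6615 = -2264/6615 ≈ -0.34225)
B(j, Y) = 5/3 + Y/9 + j/9 (B(j, Y) = ((j + Y) + 15)/9 = ((Y + j) + 15)/9 = (15 + Y + j)/9 = 5/3 + Y/9 + j/9)
D(a, L) = 67/36 + L/9 (D(a, L) = 5/3 + (1/9)*(7/4) + L/9 = 5/3 + 7/36 + L/9 = 67/36 + L/9)
(D(T, 643) - 25644)*(-190208 - 388134) = ((67/36 + (1/9)*643) - 25644)*(-190208 - 388134) = ((67/36 + 643/9) - 25644)*(-578342) = (2639/36 - 25644)*(-578342) = -920545/36*(-578342) = 266194918195/18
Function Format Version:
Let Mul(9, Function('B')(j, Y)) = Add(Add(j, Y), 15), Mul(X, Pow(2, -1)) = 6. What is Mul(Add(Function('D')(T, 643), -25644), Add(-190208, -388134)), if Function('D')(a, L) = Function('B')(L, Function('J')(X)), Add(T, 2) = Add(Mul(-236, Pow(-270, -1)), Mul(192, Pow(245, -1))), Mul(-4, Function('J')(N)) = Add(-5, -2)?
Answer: Rational(266194918195, 18) ≈ 1.4789e+10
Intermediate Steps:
X = 12 (X = Mul(2, 6) = 12)
Function('J')(N) = Rational(7, 4) (Function('J')(N) = Mul(Rational(-1, 4), Add(-5, -2)) = Mul(Rational(-1, 4), -7) = Rational(7, 4))
T = Rational(-2264, 6615) (T = Add(-2, Add(Mul(-236, Pow(-270, -1)), Mul(192, Pow(245, -1)))) = Add(-2, Add(Mul(-236, Rational(-1, 270)), Mul(192, Rational(1, 245)))) = Add(-2, Add(Rational(118, 135), Rational(192, 245))) = Add(-2, Rational(10966, 6615)) = Rational(-2264, 6615) ≈ -0.34225)
Function('B')(j, Y) = Add(Rational(5, 3), Mul(Rational(1, 9), Y), Mul(Rational(1, 9), j)) (Function('B')(j, Y) = Mul(Rational(1, 9), Add(Add(j, Y), 15)) = Mul(Rational(1, 9), Add(Add(Y, j), 15)) = Mul(Rational(1, 9), Add(15, Y, j)) = Add(Rational(5, 3), Mul(Rational(1, 9), Y), Mul(Rational(1, 9), j)))
Function('D')(a, L) = Add(Rational(67, 36), Mul(Rational(1, 9), L)) (Function('D')(a, L) = Add(Rational(5, 3), Mul(Rational(1, 9), Rational(7, 4)), Mul(Rational(1, 9), L)) = Add(Rational(5, 3), Rational(7, 36), Mul(Rational(1, 9), L)) = Add(Rational(67, 36), Mul(Rational(1, 9), L)))
Mul(Add(Function('D')(T, 643), -25644), Add(-190208, -388134)) = Mul(Add(Add(Rational(67, 36), Mul(Rational(1, 9), 643)), -25644), Add(-190208, -388134)) = Mul(Add(Add(Rational(67, 36), Rational(643, 9)), -25644), -578342) = Mul(Add(Rational(2639, 36), -25644), -578342) = Mul(Rational(-920545, 36), -578342) = Rational(266194918195, 18)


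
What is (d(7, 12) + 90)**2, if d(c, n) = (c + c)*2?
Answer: 13924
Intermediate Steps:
d(c, n) = 4*c (d(c, n) = (2*c)*2 = 4*c)
(d(7, 12) + 90)**2 = (4*7 + 90)**2 = (28 + 90)**2 = 118**2 = 13924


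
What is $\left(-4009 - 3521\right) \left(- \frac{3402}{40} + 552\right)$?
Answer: $- \frac{7032267}{2} \approx -3.5161 \cdot 10^{6}$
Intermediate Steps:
$\left(-4009 - 3521\right) \left(- \frac{3402}{40} + 552\right) = - 7530 \left(\left(-3402\right) \frac{1}{40} + 552\right) = - 7530 \left(- \frac{1701}{20} + 552\right) = \left(-7530\right) \frac{9339}{20} = - \frac{7032267}{2}$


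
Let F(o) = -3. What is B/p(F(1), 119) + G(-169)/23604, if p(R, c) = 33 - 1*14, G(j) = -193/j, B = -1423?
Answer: -5676451481/75792444 ≈ -74.895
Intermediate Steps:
p(R, c) = 19 (p(R, c) = 33 - 14 = 19)
B/p(F(1), 119) + G(-169)/23604 = -1423/19 - 193/(-169)/23604 = -1423*1/19 - 193*(-1/169)*(1/23604) = -1423/19 + (193/169)*(1/23604) = -1423/19 + 193/3989076 = -5676451481/75792444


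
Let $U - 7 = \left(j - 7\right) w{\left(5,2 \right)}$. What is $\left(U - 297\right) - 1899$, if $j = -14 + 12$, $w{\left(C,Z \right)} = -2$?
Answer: $-2171$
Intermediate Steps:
$j = -2$
$U = 25$ ($U = 7 + \left(-2 - 7\right) \left(-2\right) = 7 - -18 = 7 + 18 = 25$)
$\left(U - 297\right) - 1899 = \left(25 - 297\right) - 1899 = -272 - 1899 = -2171$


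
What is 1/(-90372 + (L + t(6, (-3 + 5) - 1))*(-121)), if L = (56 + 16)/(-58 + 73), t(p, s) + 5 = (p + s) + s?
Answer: -5/456579 ≈ -1.0951e-5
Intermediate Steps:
t(p, s) = -5 + p + 2*s (t(p, s) = -5 + ((p + s) + s) = -5 + (p + 2*s) = -5 + p + 2*s)
L = 24/5 (L = 72/15 = 72*(1/15) = 24/5 ≈ 4.8000)
1/(-90372 + (L + t(6, (-3 + 5) - 1))*(-121)) = 1/(-90372 + (24/5 + (-5 + 6 + 2*((-3 + 5) - 1)))*(-121)) = 1/(-90372 + (24/5 + (-5 + 6 + 2*(2 - 1)))*(-121)) = 1/(-90372 + (24/5 + (-5 + 6 + 2*1))*(-121)) = 1/(-90372 + (24/5 + (-5 + 6 + 2))*(-121)) = 1/(-90372 + (24/5 + 3)*(-121)) = 1/(-90372 + (39/5)*(-121)) = 1/(-90372 - 4719/5) = 1/(-456579/5) = -5/456579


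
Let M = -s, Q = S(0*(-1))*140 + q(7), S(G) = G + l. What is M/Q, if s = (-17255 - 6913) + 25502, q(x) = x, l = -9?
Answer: 1334/1253 ≈ 1.0646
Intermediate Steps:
s = 1334 (s = -24168 + 25502 = 1334)
S(G) = -9 + G (S(G) = G - 9 = -9 + G)
Q = -1253 (Q = (-9 + 0*(-1))*140 + 7 = (-9 + 0)*140 + 7 = -9*140 + 7 = -1260 + 7 = -1253)
M = -1334 (M = -1*1334 = -1334)
M/Q = -1334/(-1253) = -1334*(-1/1253) = 1334/1253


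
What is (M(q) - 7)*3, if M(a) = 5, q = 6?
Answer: -6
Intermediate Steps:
(M(q) - 7)*3 = (5 - 7)*3 = -2*3 = -6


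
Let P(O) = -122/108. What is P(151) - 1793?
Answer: -96883/54 ≈ -1794.1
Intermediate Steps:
P(O) = -61/54 (P(O) = -122*1/108 = -61/54)
P(151) - 1793 = -61/54 - 1793 = -96883/54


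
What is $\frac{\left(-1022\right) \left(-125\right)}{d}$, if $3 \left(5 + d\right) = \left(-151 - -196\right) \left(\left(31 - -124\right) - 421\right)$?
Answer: $- \frac{25550}{799} \approx -31.977$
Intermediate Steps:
$d = -3995$ ($d = -5 + \frac{\left(-151 - -196\right) \left(\left(31 - -124\right) - 421\right)}{3} = -5 + \frac{\left(-151 + 196\right) \left(\left(31 + 124\right) - 421\right)}{3} = -5 + \frac{45 \left(155 - 421\right)}{3} = -5 + \frac{45 \left(-266\right)}{3} = -5 + \frac{1}{3} \left(-11970\right) = -5 - 3990 = -3995$)
$\frac{\left(-1022\right) \left(-125\right)}{d} = \frac{\left(-1022\right) \left(-125\right)}{-3995} = 127750 \left(- \frac{1}{3995}\right) = - \frac{25550}{799}$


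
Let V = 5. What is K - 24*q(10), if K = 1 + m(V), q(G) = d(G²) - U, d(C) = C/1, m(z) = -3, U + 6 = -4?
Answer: -2642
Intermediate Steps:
U = -10 (U = -6 - 4 = -10)
d(C) = C (d(C) = C*1 = C)
q(G) = 10 + G² (q(G) = G² - 1*(-10) = G² + 10 = 10 + G²)
K = -2 (K = 1 - 3 = -2)
K - 24*q(10) = -2 - 24*(10 + 10²) = -2 - 24*(10 + 100) = -2 - 24*110 = -2 - 2640 = -2642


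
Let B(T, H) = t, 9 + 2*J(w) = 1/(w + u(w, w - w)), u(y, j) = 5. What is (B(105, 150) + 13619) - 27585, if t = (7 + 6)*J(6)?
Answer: -154263/11 ≈ -14024.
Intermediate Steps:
J(w) = -9/2 + 1/(2*(5 + w)) (J(w) = -9/2 + 1/(2*(w + 5)) = -9/2 + 1/(2*(5 + w)))
t = -637/11 (t = (7 + 6)*((-44 - 9*6)/(2*(5 + 6))) = 13*((½)*(-44 - 54)/11) = 13*((½)*(1/11)*(-98)) = 13*(-49/11) = -637/11 ≈ -57.909)
B(T, H) = -637/11
(B(105, 150) + 13619) - 27585 = (-637/11 + 13619) - 27585 = 149172/11 - 27585 = -154263/11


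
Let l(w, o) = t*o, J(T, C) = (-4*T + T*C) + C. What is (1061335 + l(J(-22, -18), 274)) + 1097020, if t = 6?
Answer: 2159999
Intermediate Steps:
J(T, C) = C - 4*T + C*T (J(T, C) = (-4*T + C*T) + C = C - 4*T + C*T)
l(w, o) = 6*o
(1061335 + l(J(-22, -18), 274)) + 1097020 = (1061335 + 6*274) + 1097020 = (1061335 + 1644) + 1097020 = 1062979 + 1097020 = 2159999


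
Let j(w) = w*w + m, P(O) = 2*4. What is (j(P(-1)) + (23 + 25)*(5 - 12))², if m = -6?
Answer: 77284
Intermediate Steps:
P(O) = 8
j(w) = -6 + w² (j(w) = w*w - 6 = w² - 6 = -6 + w²)
(j(P(-1)) + (23 + 25)*(5 - 12))² = ((-6 + 8²) + (23 + 25)*(5 - 12))² = ((-6 + 64) + 48*(-7))² = (58 - 336)² = (-278)² = 77284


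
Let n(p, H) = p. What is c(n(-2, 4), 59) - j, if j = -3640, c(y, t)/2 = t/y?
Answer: 3581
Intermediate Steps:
c(y, t) = 2*t/y (c(y, t) = 2*(t/y) = 2*t/y)
c(n(-2, 4), 59) - j = 2*59/(-2) - 1*(-3640) = 2*59*(-½) + 3640 = -59 + 3640 = 3581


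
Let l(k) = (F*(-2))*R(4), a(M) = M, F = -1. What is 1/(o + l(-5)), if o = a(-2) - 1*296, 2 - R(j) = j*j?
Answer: -1/326 ≈ -0.0030675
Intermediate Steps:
R(j) = 2 - j² (R(j) = 2 - j*j = 2 - j²)
l(k) = -28 (l(k) = (-1*(-2))*(2 - 1*4²) = 2*(2 - 1*16) = 2*(2 - 16) = 2*(-14) = -28)
o = -298 (o = -2 - 1*296 = -2 - 296 = -298)
1/(o + l(-5)) = 1/(-298 - 28) = 1/(-326) = -1/326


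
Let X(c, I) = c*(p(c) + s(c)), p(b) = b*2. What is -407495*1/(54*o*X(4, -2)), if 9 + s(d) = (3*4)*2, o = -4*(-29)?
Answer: -407495/576288 ≈ -0.70710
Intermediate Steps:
o = 116
s(d) = 15 (s(d) = -9 + (3*4)*2 = -9 + 12*2 = -9 + 24 = 15)
p(b) = 2*b
X(c, I) = c*(15 + 2*c) (X(c, I) = c*(2*c + 15) = c*(15 + 2*c))
-407495*1/(54*o*X(4, -2)) = -407495*1/(25056*(15 + 2*4)) = -407495*1/(25056*(15 + 8)) = -407495/((116*(4*23))*54) = -407495/((116*92)*54) = -407495/(10672*54) = -407495/576288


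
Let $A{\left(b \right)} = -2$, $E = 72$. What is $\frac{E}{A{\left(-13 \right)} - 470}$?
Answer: $- \frac{9}{59} \approx -0.15254$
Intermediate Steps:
$\frac{E}{A{\left(-13 \right)} - 470} = \frac{1}{-2 - 470} \cdot 72 = \frac{1}{-472} \cdot 72 = \left(- \frac{1}{472}\right) 72 = - \frac{9}{59}$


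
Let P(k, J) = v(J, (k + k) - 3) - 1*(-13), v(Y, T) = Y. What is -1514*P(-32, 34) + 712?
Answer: -70446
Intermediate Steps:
P(k, J) = 13 + J (P(k, J) = J - 1*(-13) = J + 13 = 13 + J)
-1514*P(-32, 34) + 712 = -1514*(13 + 34) + 712 = -1514*47 + 712 = -71158 + 712 = -70446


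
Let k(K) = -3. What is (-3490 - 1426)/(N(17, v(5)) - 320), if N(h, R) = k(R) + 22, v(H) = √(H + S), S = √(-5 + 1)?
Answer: 4916/301 ≈ 16.332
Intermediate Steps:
S = 2*I (S = √(-4) = 2*I ≈ 2.0*I)
v(H) = √(H + 2*I)
N(h, R) = 19 (N(h, R) = -3 + 22 = 19)
(-3490 - 1426)/(N(17, v(5)) - 320) = (-3490 - 1426)/(19 - 320) = -4916/(-301) = -4916*(-1/301) = 4916/301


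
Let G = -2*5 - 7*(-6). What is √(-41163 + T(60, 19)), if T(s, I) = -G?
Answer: I*√41195 ≈ 202.97*I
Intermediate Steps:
G = 32 (G = -10 + 42 = 32)
T(s, I) = -32 (T(s, I) = -1*32 = -32)
√(-41163 + T(60, 19)) = √(-41163 - 32) = √(-41195) = I*√41195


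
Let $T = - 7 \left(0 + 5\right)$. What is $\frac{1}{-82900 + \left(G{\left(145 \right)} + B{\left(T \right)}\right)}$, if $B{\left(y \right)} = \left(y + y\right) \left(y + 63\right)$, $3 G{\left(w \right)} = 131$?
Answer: $- \frac{3}{254449} \approx -1.179 \cdot 10^{-5}$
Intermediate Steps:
$G{\left(w \right)} = \frac{131}{3}$ ($G{\left(w \right)} = \frac{1}{3} \cdot 131 = \frac{131}{3}$)
$T = -35$ ($T = \left(-7\right) 5 = -35$)
$B{\left(y \right)} = 2 y \left(63 + y\right)$
$\frac{1}{-82900 + \left(G{\left(145 \right)} + B{\left(T \right)}\right)} = \frac{1}{-82900 + \left(\frac{131}{3} + 2 \left(-35\right) \left(63 - 35\right)\right)} = \frac{1}{-82900 + \left(\frac{131}{3} + 2 \left(-35\right) 28\right)} = \frac{1}{-82900 + \left(\frac{131}{3} - 1960\right)} = \frac{1}{-82900 - \frac{5749}{3}} = \frac{1}{- \frac{254449}{3}} = - \frac{3}{254449}$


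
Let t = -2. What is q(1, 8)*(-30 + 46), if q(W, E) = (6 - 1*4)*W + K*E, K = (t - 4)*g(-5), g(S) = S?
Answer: 3872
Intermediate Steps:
K = 30 (K = (-2 - 4)*(-5) = -6*(-5) = 30)
q(W, E) = 2*W + 30*E (q(W, E) = (6 - 1*4)*W + 30*E = (6 - 4)*W + 30*E = 2*W + 30*E)
q(1, 8)*(-30 + 46) = (2*1 + 30*8)*(-30 + 46) = (2 + 240)*16 = 242*16 = 3872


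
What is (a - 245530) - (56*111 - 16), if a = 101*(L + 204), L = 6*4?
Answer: -228702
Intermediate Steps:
L = 24
a = 23028 (a = 101*(24 + 204) = 101*228 = 23028)
(a - 245530) - (56*111 - 16) = (23028 - 245530) - (56*111 - 16) = -222502 - (6216 - 16) = -222502 - 1*6200 = -222502 - 6200 = -228702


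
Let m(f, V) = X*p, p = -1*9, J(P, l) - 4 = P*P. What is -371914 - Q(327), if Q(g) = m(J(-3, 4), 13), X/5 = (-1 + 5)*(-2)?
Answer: -372274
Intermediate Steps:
X = -40 (X = 5*((-1 + 5)*(-2)) = 5*(4*(-2)) = 5*(-8) = -40)
J(P, l) = 4 + P² (J(P, l) = 4 + P*P = 4 + P²)
p = -9
m(f, V) = 360 (m(f, V) = -40*(-9) = 360)
Q(g) = 360
-371914 - Q(327) = -371914 - 1*360 = -371914 - 360 = -372274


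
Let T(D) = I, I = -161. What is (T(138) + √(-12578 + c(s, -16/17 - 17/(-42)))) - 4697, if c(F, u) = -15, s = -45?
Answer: -4858 + 7*I*√257 ≈ -4858.0 + 112.22*I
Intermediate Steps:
T(D) = -161
(T(138) + √(-12578 + c(s, -16/17 - 17/(-42)))) - 4697 = (-161 + √(-12578 - 15)) - 4697 = (-161 + √(-12593)) - 4697 = (-161 + 7*I*√257) - 4697 = -4858 + 7*I*√257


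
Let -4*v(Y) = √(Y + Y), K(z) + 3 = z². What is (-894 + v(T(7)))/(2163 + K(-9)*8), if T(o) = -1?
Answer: -298/929 - I*√2/11148 ≈ -0.32078 - 0.00012686*I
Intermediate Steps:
K(z) = -3 + z²
v(Y) = -√2*√Y/4 (v(Y) = -√(Y + Y)/4 = -√2*√Y/4)
(-894 + v(T(7)))/(2163 + K(-9)*8) = (-894 - √2*√(-1)/4)/(2163 + (-3 + (-9)²)*8) = (-894 - √2*I/4)/(2163 + (-3 + 81)*8) = (-894 - I*√2/4)/(2163 + 78*8) = (-894 - I*√2/4)/(2163 + 624) = (-894 - I*√2/4)/2787 = (-894 - I*√2/4)*(1/2787) = -298/929 - I*√2/11148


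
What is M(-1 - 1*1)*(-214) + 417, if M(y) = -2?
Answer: 845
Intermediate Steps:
M(-1 - 1*1)*(-214) + 417 = -2*(-214) + 417 = 428 + 417 = 845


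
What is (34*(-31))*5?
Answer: -5270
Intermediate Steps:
(34*(-31))*5 = -1054*5 = -5270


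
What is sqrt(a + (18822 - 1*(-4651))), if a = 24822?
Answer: sqrt(48295) ≈ 219.76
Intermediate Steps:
sqrt(a + (18822 - 1*(-4651))) = sqrt(24822 + (18822 - 1*(-4651))) = sqrt(24822 + (18822 + 4651)) = sqrt(24822 + 23473) = sqrt(48295)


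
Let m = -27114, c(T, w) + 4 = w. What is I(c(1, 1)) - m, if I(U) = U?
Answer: 27111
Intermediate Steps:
c(T, w) = -4 + w
I(c(1, 1)) - m = (-4 + 1) - 1*(-27114) = -3 + 27114 = 27111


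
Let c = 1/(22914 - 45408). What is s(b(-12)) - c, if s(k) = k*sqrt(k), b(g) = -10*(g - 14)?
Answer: 1/22494 + 520*sqrt(65) ≈ 4192.4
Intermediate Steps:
c = -1/22494 (c = 1/(-22494) = -1/22494 ≈ -4.4456e-5)
b(g) = 140 - 10*g (b(g) = -10*(-14 + g) = 140 - 10*g)
s(k) = k**(3/2)
s(b(-12)) - c = (140 - 10*(-12))**(3/2) - 1*(-1/22494) = (140 + 120)**(3/2) + 1/22494 = 260**(3/2) + 1/22494 = 520*sqrt(65) + 1/22494 = 1/22494 + 520*sqrt(65)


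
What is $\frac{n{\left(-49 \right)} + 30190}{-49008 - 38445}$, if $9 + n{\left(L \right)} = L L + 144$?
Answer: $- \frac{32726}{87453} \approx -0.37421$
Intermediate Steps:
$n{\left(L \right)} = 135 + L^{2}$ ($n{\left(L \right)} = -9 + \left(L L + 144\right) = -9 + \left(L^{2} + 144\right) = -9 + \left(144 + L^{2}\right) = 135 + L^{2}$)
$\frac{n{\left(-49 \right)} + 30190}{-49008 - 38445} = \frac{\left(135 + \left(-49\right)^{2}\right) + 30190}{-49008 - 38445} = \frac{\left(135 + 2401\right) + 30190}{-87453} = \left(2536 + 30190\right) \left(- \frac{1}{87453}\right) = 32726 \left(- \frac{1}{87453}\right) = - \frac{32726}{87453}$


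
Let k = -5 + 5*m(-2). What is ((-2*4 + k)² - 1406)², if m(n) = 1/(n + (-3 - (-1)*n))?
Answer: 3561463684/2401 ≈ 1.4833e+6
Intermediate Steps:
m(n) = 1/(-3 + 2*n) (m(n) = 1/(n + (-3 + n)) = 1/(-3 + 2*n))
k = -40/7 (k = -5 + 5/(-3 + 2*(-2)) = -5 + 5/(-3 - 4) = -5 + 5/(-7) = -5 + 5*(-⅐) = -5 - 5/7 = -40/7 ≈ -5.7143)
((-2*4 + k)² - 1406)² = ((-2*4 - 40/7)² - 1406)² = ((-8 - 40/7)² - 1406)² = ((-96/7)² - 1406)² = (9216/49 - 1406)² = (-59678/49)² = 3561463684/2401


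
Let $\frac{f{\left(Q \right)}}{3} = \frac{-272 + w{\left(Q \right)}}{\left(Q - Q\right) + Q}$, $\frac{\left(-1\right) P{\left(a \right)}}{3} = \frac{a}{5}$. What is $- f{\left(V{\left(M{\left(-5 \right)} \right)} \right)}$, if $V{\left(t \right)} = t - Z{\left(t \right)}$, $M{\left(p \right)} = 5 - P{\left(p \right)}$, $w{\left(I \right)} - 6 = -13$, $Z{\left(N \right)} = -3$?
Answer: $\frac{837}{5} \approx 167.4$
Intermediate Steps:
$w{\left(I \right)} = -7$ ($w{\left(I \right)} = 6 - 13 = -7$)
$P{\left(a \right)} = - \frac{3 a}{5}$ ($P{\left(a \right)} = - 3 \frac{a}{5} = - \frac{3 a}{5}$)
$M{\left(p \right)} = 5 + \frac{3 p}{5}$ ($M{\left(p \right)} = 5 - - \frac{3 p}{5} = 5 + \frac{3 p}{5}$)
$V{\left(t \right)} = 3 + t$ ($V{\left(t \right)} = t - -3 = t + 3 = 3 + t$)
$f{\left(Q \right)} = - \frac{837}{Q}$ ($f{\left(Q \right)} = 3 \frac{-272 - 7}{\left(Q - Q\right) + Q} = 3 \left(- \frac{279}{0 + Q}\right) = 3 \left(- \frac{279}{Q}\right) = - \frac{837}{Q}$)
$- f{\left(V{\left(M{\left(-5 \right)} \right)} \right)} = - \frac{-837}{3 + \left(5 + \frac{3}{5} \left(-5\right)\right)} = - \frac{-837}{3 + \left(5 - 3\right)} = - \frac{-837}{3 + 2} = - \frac{-837}{5} = \left(-1\right) \left(- \frac{837}{5}\right) = \frac{837}{5}$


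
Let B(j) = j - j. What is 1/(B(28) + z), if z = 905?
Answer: 1/905 ≈ 0.0011050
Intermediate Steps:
B(j) = 0
1/(B(28) + z) = 1/(0 + 905) = 1/905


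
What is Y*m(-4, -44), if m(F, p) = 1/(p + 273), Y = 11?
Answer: 11/229 ≈ 0.048035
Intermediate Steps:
m(F, p) = 1/(273 + p)
Y*m(-4, -44) = 11/(273 - 44) = 11/229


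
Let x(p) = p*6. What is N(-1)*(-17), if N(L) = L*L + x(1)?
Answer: -119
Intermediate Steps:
x(p) = 6*p
N(L) = 6 + L² (N(L) = L*L + 6*1 = L² + 6 = 6 + L²)
N(-1)*(-17) = (6 + (-1)²)*(-17) = (6 + 1)*(-17) = 7*(-17) = -119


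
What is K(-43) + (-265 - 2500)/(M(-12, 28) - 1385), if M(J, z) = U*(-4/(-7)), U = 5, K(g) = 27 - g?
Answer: 139321/1935 ≈ 72.000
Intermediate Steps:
M(J, z) = 20/7 (M(J, z) = 5*(-4/(-7)) = 5*(-4*(-1/7)) = 5*(4/7) = 20/7)
K(-43) + (-265 - 2500)/(M(-12, 28) - 1385) = (27 - 1*(-43)) + (-265 - 2500)/(20/7 - 1385) = (27 + 43) - 2765/(-9675/7) = 70 - 2765*(-7/9675) = 70 + 3871/1935 = 139321/1935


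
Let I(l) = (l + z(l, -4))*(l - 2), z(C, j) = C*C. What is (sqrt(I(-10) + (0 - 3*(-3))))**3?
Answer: -3213*I*sqrt(119) ≈ -35050.0*I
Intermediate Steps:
z(C, j) = C**2
I(l) = (-2 + l)*(l + l**2) (I(l) = (l + l**2)*(l - 2) = (l + l**2)*(-2 + l) = (-2 + l)*(l + l**2))
(sqrt(I(-10) + (0 - 3*(-3))))**3 = (sqrt(-10*(-2 + (-10)**2 - 1*(-10)) + (0 - 3*(-3))))**3 = (sqrt(-10*(-2 + 100 + 10) + (0 + 9)))**3 = (sqrt(-10*108 + 9))**3 = (sqrt(-1080 + 9))**3 = (sqrt(-1071))**3 = (3*I*sqrt(119))**3 = -3213*I*sqrt(119)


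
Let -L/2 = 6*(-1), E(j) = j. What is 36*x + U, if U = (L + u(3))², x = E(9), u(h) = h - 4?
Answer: 445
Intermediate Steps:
u(h) = -4 + h
x = 9
L = 12 (L = -12*(-1) = -2*(-6) = 12)
U = 121 (U = (12 + (-4 + 3))² = (12 - 1)² = 11² = 121)
36*x + U = 36*9 + 121 = 324 + 121 = 445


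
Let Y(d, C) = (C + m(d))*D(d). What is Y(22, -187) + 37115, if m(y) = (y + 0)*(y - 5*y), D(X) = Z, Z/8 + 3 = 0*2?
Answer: 88067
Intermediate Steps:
Z = -24 (Z = -24 + 8*(0*2) = -24 + 8*0 = -24 + 0 = -24)
D(X) = -24
m(y) = -4*y² (m(y) = y*(-4*y) = -4*y²)
Y(d, C) = -24*C + 96*d² (Y(d, C) = (C - 4*d²)*(-24) = -24*C + 96*d²)
Y(22, -187) + 37115 = (-24*(-187) + 96*22²) + 37115 = (4488 + 96*484) + 37115 = (4488 + 46464) + 37115 = 50952 + 37115 = 88067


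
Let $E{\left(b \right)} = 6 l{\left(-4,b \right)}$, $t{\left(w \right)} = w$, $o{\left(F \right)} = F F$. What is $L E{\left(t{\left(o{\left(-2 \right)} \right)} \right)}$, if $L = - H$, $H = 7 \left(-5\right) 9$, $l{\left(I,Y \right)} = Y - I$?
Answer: $15120$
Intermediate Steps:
$o{\left(F \right)} = F^{2}$
$H = -315$ ($H = \left(-35\right) 9 = -315$)
$E{\left(b \right)} = 24 + 6 b$ ($E{\left(b \right)} = 6 \left(b - -4\right) = 6 \left(b + 4\right) = 6 \left(4 + b\right) = 24 + 6 b$)
$L = 315$ ($L = \left(-1\right) \left(-315\right) = 315$)
$L E{\left(t{\left(o{\left(-2 \right)} \right)} \right)} = 315 \left(24 + 6 \left(-2\right)^{2}\right) = 315 \left(24 + 6 \cdot 4\right) = 315 \left(24 + 24\right) = 315 \cdot 48 = 15120$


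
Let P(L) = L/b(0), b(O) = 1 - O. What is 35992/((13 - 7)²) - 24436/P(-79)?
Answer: 930766/711 ≈ 1309.1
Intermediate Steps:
P(L) = L (P(L) = L/(1 - 1*0) = L/(1 + 0) = L/1 = L*1 = L)
35992/((13 - 7)²) - 24436/P(-79) = 35992/((13 - 7)²) - 24436/(-79) = 35992/(6²) - 24436*(-1/79) = 35992/36 + 24436/79 = 35992*(1/36) + 24436/79 = 8998/9 + 24436/79 = 930766/711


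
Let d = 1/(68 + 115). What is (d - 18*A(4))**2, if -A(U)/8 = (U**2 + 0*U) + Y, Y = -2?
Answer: 136108607041/33489 ≈ 4.0643e+6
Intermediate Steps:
A(U) = 16 - 8*U**2 (A(U) = -8*((U**2 + 0*U) - 2) = -8*((U**2 + 0) - 2) = -8*(U**2 - 2) = -8*(-2 + U**2) = 16 - 8*U**2)
d = 1/183 ≈ 0.0054645
(d - 18*A(4))**2 = (1/183 - 18*(16 - 8*4**2))**2 = (1/183 - 18*(16 - 8*16))**2 = (1/183 - 18*(16 - 128))**2 = (1/183 - 18*(-112))**2 = (1/183 + 2016)**2 = (368929/183)**2 = 136108607041/33489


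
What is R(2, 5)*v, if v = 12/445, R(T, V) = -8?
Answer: -96/445 ≈ -0.21573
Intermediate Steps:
v = 12/445 (v = 12*(1/445) = 12/445 ≈ 0.026966)
R(2, 5)*v = -8*12/445 = -96/445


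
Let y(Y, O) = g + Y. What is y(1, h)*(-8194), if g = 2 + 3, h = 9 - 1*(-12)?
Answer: -49164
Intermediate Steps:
h = 21 (h = 9 + 12 = 21)
g = 5
y(Y, O) = 5 + Y
y(1, h)*(-8194) = (5 + 1)*(-8194) = 6*(-8194) = -49164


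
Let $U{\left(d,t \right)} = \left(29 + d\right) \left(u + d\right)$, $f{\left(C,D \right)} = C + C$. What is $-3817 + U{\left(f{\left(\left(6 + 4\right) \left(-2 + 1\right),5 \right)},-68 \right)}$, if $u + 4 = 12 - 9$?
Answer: $-4006$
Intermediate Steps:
$u = -1$ ($u = -4 + \left(12 - 9\right) = -4 + 3 = -1$)
$f{\left(C,D \right)} = 2 C$
$U{\left(d,t \right)} = \left(-1 + d\right) \left(29 + d\right)$ ($U{\left(d,t \right)} = \left(29 + d\right) \left(-1 + d\right) = \left(-1 + d\right) \left(29 + d\right)$)
$-3817 + U{\left(f{\left(\left(6 + 4\right) \left(-2 + 1\right),5 \right)},-68 \right)} = -3817 + \left(-29 + \left(2 \left(6 + 4\right) \left(-2 + 1\right)\right)^{2} + 28 \cdot 2 \left(6 + 4\right) \left(-2 + 1\right)\right) = -3817 + \left(-29 + \left(2 \cdot 10 \left(-1\right)\right)^{2} + 28 \cdot 2 \cdot 10 \left(-1\right)\right) = -3817 + \left(-29 + \left(2 \left(-10\right)\right)^{2} + 28 \cdot 2 \left(-10\right)\right) = -3817 + \left(-29 + \left(-20\right)^{2} + 28 \left(-20\right)\right) = -3817 - 189 = -4006$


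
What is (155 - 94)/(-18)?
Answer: -61/18 ≈ -3.3889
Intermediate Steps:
(155 - 94)/(-18) = 61*(-1/18) = -61/18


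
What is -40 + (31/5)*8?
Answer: 48/5 ≈ 9.6000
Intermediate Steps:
-40 + (31/5)*8 = -40 + 248/5 = 48/5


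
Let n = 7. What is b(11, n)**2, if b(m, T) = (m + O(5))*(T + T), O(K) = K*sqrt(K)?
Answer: 48216 + 21560*sqrt(5) ≈ 96426.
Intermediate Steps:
O(K) = K**(3/2)
b(m, T) = 2*T*(m + 5*sqrt(5)) (b(m, T) = (m + 5**(3/2))*(T + T) = (m + 5*sqrt(5))*(2*T) = 2*T*(m + 5*sqrt(5)))
b(11, n)**2 = (2*7*(11 + 5*sqrt(5)))**2 = (154 + 70*sqrt(5))**2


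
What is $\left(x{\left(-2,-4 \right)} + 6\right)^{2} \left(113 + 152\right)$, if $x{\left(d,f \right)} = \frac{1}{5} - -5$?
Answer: $\frac{166208}{5} \approx 33242.0$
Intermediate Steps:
$x{\left(d,f \right)} = \frac{26}{5}$ ($x{\left(d,f \right)} = \frac{1}{5} + 5 = \frac{26}{5}$)
$\left(x{\left(-2,-4 \right)} + 6\right)^{2} \left(113 + 152\right) = \left(\frac{26}{5} + 6\right)^{2} \left(113 + 152\right) = \left(\frac{56}{5}\right)^{2} \cdot 265 = \frac{3136}{25} \cdot 265 = \frac{166208}{5}$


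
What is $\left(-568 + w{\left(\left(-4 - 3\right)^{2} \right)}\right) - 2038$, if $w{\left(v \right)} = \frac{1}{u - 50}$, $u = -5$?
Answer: $- \frac{143331}{55} \approx -2606.0$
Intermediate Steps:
$w{\left(v \right)} = - \frac{1}{55}$ ($w{\left(v \right)} = \frac{1}{-5 - 50} = \frac{1}{-55} = - \frac{1}{55}$)
$\left(-568 + w{\left(\left(-4 - 3\right)^{2} \right)}\right) - 2038 = \left(-568 - \frac{1}{55}\right) - 2038 = - \frac{31241}{55} - 2038 = - \frac{143331}{55}$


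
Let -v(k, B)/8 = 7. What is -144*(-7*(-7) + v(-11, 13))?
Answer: 1008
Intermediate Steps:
v(k, B) = -56 (v(k, B) = -8*7 = -56)
-144*(-7*(-7) + v(-11, 13)) = -144*(-7*(-7) - 56) = -144*(49 - 56) = -144*(-7) = 1008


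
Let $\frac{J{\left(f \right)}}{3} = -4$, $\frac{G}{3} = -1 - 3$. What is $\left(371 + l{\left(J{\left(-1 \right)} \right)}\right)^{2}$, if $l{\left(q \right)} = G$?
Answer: $128881$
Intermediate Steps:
$G = -12$ ($G = 3 \left(-1 - 3\right) = 3 \left(-4\right) = -12$)
$J{\left(f \right)} = -12$ ($J{\left(f \right)} = 3 \left(-4\right) = -12$)
$l{\left(q \right)} = -12$
$\left(371 + l{\left(J{\left(-1 \right)} \right)}\right)^{2} = \left(371 - 12\right)^{2} = 359^{2} = 128881$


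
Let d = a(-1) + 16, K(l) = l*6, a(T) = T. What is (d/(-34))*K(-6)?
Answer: 270/17 ≈ 15.882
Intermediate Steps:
K(l) = 6*l
d = 15 (d = -1 + 16 = 15)
(d/(-34))*K(-6) = (15/(-34))*(6*(-6)) = (15*(-1/34))*(-36) = -15/34*(-36) = 270/17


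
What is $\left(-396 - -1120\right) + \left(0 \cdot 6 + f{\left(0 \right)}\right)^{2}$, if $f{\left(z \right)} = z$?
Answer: $724$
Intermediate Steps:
$\left(-396 - -1120\right) + \left(0 \cdot 6 + f{\left(0 \right)}\right)^{2} = \left(-396 - -1120\right) + \left(0 \cdot 6 + 0\right)^{2} = \left(-396 + 1120\right) + \left(0 + 0\right)^{2} = 724 + 0^{2} = 724 + 0 = 724$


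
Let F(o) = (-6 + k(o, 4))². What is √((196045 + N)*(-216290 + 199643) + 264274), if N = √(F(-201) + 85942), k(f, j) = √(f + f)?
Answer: √(-3263296841 - 33294*√(21394 - 3*I*√402)) ≈ 0.e-1 + 57168.0*I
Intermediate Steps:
k(f, j) = √2*√f (k(f, j) = √(2*f) = √2*√f)
F(o) = (-6 + √2*√o)²
N = √(85942 + (-6 + I*√402)²) (N = √((-6 + √2*√(-201))² + 85942) = √((-6 + √2*(I*√201))² + 85942) = √((-6 + I*√402)² + 85942) = √(85942 + (-6 + I*√402)²) ≈ 292.53 - 0.411*I)
√((196045 + N)*(-216290 + 199643) + 264274) = √((196045 + 2*√(21394 - 3*I*√402))*(-216290 + 199643) + 264274) = √((196045 + 2*√(21394 - 3*I*√402))*(-16647) + 264274) = √((-3263561115 - 33294*√(21394 - 3*I*√402)) + 264274) = √(-3263296841 - 33294*√(21394 - 3*I*√402))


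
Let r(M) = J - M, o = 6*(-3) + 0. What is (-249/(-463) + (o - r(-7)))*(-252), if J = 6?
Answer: 3554208/463 ≈ 7676.5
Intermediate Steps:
o = -18 (o = -18 + 0 = -18)
r(M) = 6 - M
(-249/(-463) + (o - r(-7)))*(-252) = (-249/(-463) + (-18 - (6 - 1*(-7))))*(-252) = (-249*(-1/463) + (-18 - (6 + 7)))*(-252) = (249/463 + (-18 - 1*13))*(-252) = (249/463 + (-18 - 13))*(-252) = (249/463 - 31)*(-252) = -14104/463*(-252) = 3554208/463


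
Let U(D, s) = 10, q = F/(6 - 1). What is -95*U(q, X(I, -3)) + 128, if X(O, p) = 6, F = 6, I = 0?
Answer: -822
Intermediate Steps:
q = 6/5 (q = 6/(6 - 1) = 6/5 ≈ 1.2000)
-95*U(q, X(I, -3)) + 128 = -95*10 + 128 = -950 + 128 = -822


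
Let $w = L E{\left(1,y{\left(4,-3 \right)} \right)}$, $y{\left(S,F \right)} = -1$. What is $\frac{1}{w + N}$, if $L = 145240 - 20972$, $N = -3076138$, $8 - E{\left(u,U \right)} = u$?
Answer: $- \frac{1}{2206262} \approx -4.5326 \cdot 10^{-7}$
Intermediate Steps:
$E{\left(u,U \right)} = 8 - u$
$L = 124268$ ($L = 145240 + \left(-32550 + 11578\right) = 145240 - 20972 = 124268$)
$w = 869876$ ($w = 124268 \left(8 - 1\right) = 124268 \cdot 7 = 869876$)
$\frac{1}{w + N} = \frac{1}{869876 - 3076138} = \frac{1}{-2206262} = - \frac{1}{2206262}$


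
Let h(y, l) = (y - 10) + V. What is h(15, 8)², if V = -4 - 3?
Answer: 4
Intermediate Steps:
V = -7
h(y, l) = -17 + y (h(y, l) = (y - 10) - 7 = (-10 + y) - 7 = -17 + y)
h(15, 8)² = (-17 + 15)² = (-2)² = 4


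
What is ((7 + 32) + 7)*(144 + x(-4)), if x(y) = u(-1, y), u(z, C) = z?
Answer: 6578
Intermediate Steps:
x(y) = -1
((7 + 32) + 7)*(144 + x(-4)) = ((7 + 32) + 7)*(144 - 1) = (39 + 7)*143 = 46*143 = 6578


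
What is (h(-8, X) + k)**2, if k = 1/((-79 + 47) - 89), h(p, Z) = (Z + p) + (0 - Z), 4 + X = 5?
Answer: 938961/14641 ≈ 64.132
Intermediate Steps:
X = 1 (X = -4 + 5 = 1)
h(p, Z) = p (h(p, Z) = (Z + p) - Z = p)
k = -1/121 (k = 1/(-32 - 89) = 1/(-121) = -1/121 ≈ -0.0082645)
(h(-8, X) + k)**2 = (-8 - 1/121)**2 = (-969/121)**2 = 938961/14641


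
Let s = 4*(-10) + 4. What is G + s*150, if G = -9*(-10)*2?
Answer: -5220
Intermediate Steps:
s = -36 (s = -40 + 4 = -36)
G = 180 (G = 90*2 = 180)
G + s*150 = 180 - 36*150 = 180 - 5400 = -5220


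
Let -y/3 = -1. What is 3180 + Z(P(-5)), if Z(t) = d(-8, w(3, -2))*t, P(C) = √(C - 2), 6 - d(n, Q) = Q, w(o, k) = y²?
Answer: 3180 - 3*I*√7 ≈ 3180.0 - 7.9373*I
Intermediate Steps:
y = 3 (y = -3*(-1) = 3)
w(o, k) = 9 (w(o, k) = 3² = 9)
d(n, Q) = 6 - Q
P(C) = √(-2 + C)
Z(t) = -3*t (Z(t) = (6 - 1*9)*t = (6 - 9)*t = -3*t)
3180 + Z(P(-5)) = 3180 - 3*√(-2 - 5) = 3180 - 3*I*√7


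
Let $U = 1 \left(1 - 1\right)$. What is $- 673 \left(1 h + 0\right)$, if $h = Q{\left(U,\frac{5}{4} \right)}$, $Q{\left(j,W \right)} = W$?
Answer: $- \frac{3365}{4} \approx -841.25$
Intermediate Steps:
$U = 0$ ($U = 1 \cdot 0 = 0$)
$h = \frac{5}{4} \approx 1.25$
$- 673 \left(1 h + 0\right) = - 673 \left(1 \cdot \frac{5}{4} + 0\right) = - 673 \left(\frac{5}{4} + 0\right) = \left(-673\right) \frac{5}{4} = - \frac{3365}{4}$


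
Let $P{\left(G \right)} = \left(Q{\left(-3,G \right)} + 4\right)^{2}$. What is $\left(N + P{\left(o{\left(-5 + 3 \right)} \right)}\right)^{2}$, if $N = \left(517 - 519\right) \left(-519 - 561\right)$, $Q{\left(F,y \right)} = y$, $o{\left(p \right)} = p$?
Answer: $4682896$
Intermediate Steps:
$P{\left(G \right)} = \left(4 + G\right)^{2}$ ($P{\left(G \right)} = \left(G + 4\right)^{2} = \left(4 + G\right)^{2}$)
$N = 2160$ ($N = \left(-2\right) \left(-1080\right) = 2160$)
$\left(N + P{\left(o{\left(-5 + 3 \right)} \right)}\right)^{2} = \left(2160 + \left(4 + \left(-5 + 3\right)\right)^{2}\right)^{2} = \left(2160 + \left(4 - 2\right)^{2}\right)^{2} = \left(2160 + 2^{2}\right)^{2} = \left(2160 + 4\right)^{2} = 2164^{2} = 4682896$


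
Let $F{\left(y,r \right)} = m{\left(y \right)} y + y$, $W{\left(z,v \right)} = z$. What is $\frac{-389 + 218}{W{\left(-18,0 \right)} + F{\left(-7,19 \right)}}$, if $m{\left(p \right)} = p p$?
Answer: $\frac{171}{368} \approx 0.46467$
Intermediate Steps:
$m{\left(p \right)} = p^{2}$
$F{\left(y,r \right)} = y + y^{3}$ ($F{\left(y,r \right)} = y^{2} y + y = y^{3} + y = y + y^{3}$)
$\frac{-389 + 218}{W{\left(-18,0 \right)} + F{\left(-7,19 \right)}} = \frac{-389 + 218}{-18 + \left(-7 + \left(-7\right)^{3}\right)} = - \frac{171}{-18 - 350} = - \frac{171}{-368} = \left(-171\right) \left(- \frac{1}{368}\right) = \frac{171}{368}$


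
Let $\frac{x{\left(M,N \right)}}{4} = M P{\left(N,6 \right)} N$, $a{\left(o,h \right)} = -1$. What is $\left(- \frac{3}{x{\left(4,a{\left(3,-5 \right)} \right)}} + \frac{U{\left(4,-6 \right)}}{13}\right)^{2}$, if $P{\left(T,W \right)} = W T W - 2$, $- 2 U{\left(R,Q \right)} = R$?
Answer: $\frac{1575025}{62473216} \approx 0.025211$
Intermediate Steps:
$U{\left(R,Q \right)} = - \frac{R}{2}$
$P{\left(T,W \right)} = -2 + T W^{2}$ ($P{\left(T,W \right)} = T W W - 2 = T W^{2} - 2 = -2 + T W^{2}$)
$x{\left(M,N \right)} = 4 M N \left(-2 + 36 N\right)$ ($x{\left(M,N \right)} = 4 M \left(-2 + N 6^{2}\right) N = 4 M \left(-2 + N 36\right) N = 4 M \left(-2 + 36 N\right) N = 4 M N \left(-2 + 36 N\right)$)
$\left(- \frac{3}{x{\left(4,a{\left(3,-5 \right)} \right)}} + \frac{U{\left(4,-6 \right)}}{13}\right)^{2} = \left(- \frac{3}{8 \cdot 4 \left(-1\right) \left(-1 + 18 \left(-1\right)\right)} + \frac{\left(- \frac{1}{2}\right) 4}{13}\right)^{2} = \left(- \frac{3}{8 \cdot 4 \left(-1\right) \left(-1 - 18\right)} - \frac{2}{13}\right)^{2} = \left(- \frac{3}{8 \cdot 4 \left(-1\right) \left(-19\right)} - \frac{2}{13}\right)^{2} = \left(- \frac{3}{608} - \frac{2}{13}\right)^{2} = \left(- \frac{1255}{7904}\right)^{2} = \frac{1575025}{62473216}$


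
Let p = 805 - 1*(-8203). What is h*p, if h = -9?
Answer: -81072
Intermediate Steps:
p = 9008 (p = 805 + 8203 = 9008)
h*p = -9*9008 = -81072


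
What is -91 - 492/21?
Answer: -801/7 ≈ -114.43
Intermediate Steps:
-91 - 492/21 = -91 - 123*4/21 = -91 - 164/7 = -801/7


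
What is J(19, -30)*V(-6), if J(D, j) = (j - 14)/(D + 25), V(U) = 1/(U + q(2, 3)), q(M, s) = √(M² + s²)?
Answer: 6/23 + √13/23 ≈ 0.41763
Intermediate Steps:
V(U) = 1/(U + √13) (V(U) = 1/(U + √(2² + 3²)) = 1/(U + √(4 + 9)) = 1/(U + √13))
J(D, j) = (-14 + j)/(25 + D)
J(19, -30)*V(-6) = ((-14 - 30)/(25 + 19))/(-6 + √13) = (-44/44)/(-6 + √13) = ((1/44)*(-44))/(-6 + √13) = -1/(-6 + √13)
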